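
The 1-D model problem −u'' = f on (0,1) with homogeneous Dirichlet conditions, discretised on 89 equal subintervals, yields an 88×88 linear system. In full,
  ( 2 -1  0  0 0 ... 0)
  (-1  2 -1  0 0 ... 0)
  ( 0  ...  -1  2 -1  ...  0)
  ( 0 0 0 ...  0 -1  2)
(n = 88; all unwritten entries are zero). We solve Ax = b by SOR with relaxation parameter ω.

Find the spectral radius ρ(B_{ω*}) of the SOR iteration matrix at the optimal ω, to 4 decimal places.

[ρ_J] n=88: ρ(B_J) = cos(π/(n+1)) = cos(π/89) = 0.9994.
√(1−ρ_J²) = |sin(π/89)| = 0.03529
Young: ω* = 2/(1+√(1−ρ_J²)) = 2/(1+0.03529) = 2/1.03529 = 1.9318.
ρ_SOR = ω* − 1 ≈ 0.9318.

ρ_SOR = 0.9318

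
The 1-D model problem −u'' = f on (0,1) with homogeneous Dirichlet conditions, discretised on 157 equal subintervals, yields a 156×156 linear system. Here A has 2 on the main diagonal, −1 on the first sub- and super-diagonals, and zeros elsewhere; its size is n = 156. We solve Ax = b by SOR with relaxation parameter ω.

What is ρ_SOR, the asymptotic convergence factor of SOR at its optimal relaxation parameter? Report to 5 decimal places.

spectrum of D⁻¹(L+U) = {cos(kπ/157) : 1≤k≤156}; ρ_J = cos(π/157) = 0.99980.
√(1−ρ_J²) = |sin(π/157)| = 0.020009
[ω*] 2 ÷ (1 + 0.020009) = 2 ÷ 1.020009 = 1.96077.
ρ(B_{ω*}) = ω*−1 = 0.96077

ρ_SOR = 0.96077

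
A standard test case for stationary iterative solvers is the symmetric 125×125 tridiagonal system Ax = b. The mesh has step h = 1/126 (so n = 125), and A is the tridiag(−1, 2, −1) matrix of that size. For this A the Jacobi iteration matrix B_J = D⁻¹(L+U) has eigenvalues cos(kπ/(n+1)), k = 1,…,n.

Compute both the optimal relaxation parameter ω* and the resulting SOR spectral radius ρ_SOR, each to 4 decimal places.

ω* = 1.9514, ρ_SOR = 0.9514

n=125: λ(B_J) = 1 − λ(A)/2 = cos(kπ/126); k=1 gives ρ_J = 0.9997.
√(1 − cos²(π/126)) = sin(π/126) ≈ 0.02493.
So ω* = 2/1.02493 = 1.9514 (Young).
Hence ρ(B_{ω*}) = 1.9514 − 1 = 0.9514.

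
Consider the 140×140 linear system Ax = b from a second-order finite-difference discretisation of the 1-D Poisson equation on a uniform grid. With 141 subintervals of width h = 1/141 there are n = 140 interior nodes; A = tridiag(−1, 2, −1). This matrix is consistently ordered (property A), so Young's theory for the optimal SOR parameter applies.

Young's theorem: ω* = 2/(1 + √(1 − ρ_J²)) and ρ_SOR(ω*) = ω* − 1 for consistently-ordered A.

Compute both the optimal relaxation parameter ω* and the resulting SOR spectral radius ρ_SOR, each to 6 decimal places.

With n=140, ρ(Jacobi) = cos(π/141) = 0.999752.
√(1−ρ_J²) simplifies to sin(π/141) = 0.0222790.
ω* = 2/(1 + 0.0222790) = 2/1.0222790 = 1.956413.
ρ_SOR = ω* − 1 = 1.956413 − 1 = 0.956413.

ω* = 1.956413, ρ_SOR = 0.956413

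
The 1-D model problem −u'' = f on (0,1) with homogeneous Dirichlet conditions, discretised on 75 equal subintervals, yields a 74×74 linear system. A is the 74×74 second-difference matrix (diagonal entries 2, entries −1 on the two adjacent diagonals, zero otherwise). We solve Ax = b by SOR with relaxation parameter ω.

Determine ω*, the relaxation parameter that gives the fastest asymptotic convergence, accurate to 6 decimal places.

ω* = 1.919615

n=74: λ(B_J) = 1 − λ(A)/2 = cos(kπ/75); k=1 gives ρ_J = 0.999123.
root = sin(π/75) = 0.0418757  (since 1−cos² = sin²).
Then 2/(1+√(1−ρ_J²)) = 2/(1+0.0418757); ω* = 2/1.0418757 = 1.919615.
[ρ_SOR] ω* − 1 = 0.919615.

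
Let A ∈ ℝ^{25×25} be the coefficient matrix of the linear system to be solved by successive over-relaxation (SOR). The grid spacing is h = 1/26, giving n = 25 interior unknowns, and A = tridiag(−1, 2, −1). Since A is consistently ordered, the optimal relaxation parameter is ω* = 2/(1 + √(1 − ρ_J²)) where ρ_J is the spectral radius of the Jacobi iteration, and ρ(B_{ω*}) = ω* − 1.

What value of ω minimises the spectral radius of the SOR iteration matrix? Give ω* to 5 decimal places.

ω* = 1.78486

[ρ_J] n=25: ρ(B_J) = cos(π/(n+1)) = cos(π/26) = 0.99271.
root = sin(π/26) = 0.120537  (since 1−cos² = sin²).
So ω* = 2/1.120537 = 1.78486 (Young).
and ρ(B_{ω*}) = 1.78486 − 1 = 0.78486.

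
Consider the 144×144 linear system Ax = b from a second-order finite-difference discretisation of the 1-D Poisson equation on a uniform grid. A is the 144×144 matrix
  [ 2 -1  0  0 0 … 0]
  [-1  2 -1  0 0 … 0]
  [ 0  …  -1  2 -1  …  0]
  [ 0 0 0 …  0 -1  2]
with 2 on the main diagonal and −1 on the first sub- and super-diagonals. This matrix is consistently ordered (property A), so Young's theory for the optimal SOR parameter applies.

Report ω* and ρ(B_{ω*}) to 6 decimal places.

ω* = 1.957590, ρ_SOR = 0.957590

ρ_J = max_k |cos(kπ/145)| = cos(π/145) = 0.999765
root = sin(π/145) = 0.0216645  (since 1−cos² = sin²).
ω* = 2/(1 + 0.0216645) = 2/1.0216645 = 1.957590.
Hence ρ(B_{ω*}) = 1.957590 − 1 = 0.957590.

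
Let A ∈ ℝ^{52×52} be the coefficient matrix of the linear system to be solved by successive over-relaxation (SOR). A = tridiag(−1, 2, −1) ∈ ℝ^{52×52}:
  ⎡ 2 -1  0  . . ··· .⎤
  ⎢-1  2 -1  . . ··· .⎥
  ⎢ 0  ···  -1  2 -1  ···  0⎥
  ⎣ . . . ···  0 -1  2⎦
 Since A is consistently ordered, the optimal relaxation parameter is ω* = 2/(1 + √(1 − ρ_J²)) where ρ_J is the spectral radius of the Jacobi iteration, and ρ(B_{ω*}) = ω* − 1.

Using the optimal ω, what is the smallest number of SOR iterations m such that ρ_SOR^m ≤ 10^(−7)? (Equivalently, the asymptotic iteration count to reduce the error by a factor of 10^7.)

spectrum of D⁻¹(L+U) = {cos(kπ/53) : 1≤k≤52}; ρ_J = cos(π/53) = 0.9982437.
√(1 − cos²(π/53)) = sin(π/53) ≈ 0.0592406.
ω* = 2/(1+0.0592406) = 1.8881451
ρ(B_{ω*}) = ω*−1 = 0.8881451
(0.8881451)^m ≤ 10^{−7}  ⇒  m·ln(0.8881451) ≤ −7·ln10  ⇒  m ≥ 135.880  ⇒  m = 136

m = 136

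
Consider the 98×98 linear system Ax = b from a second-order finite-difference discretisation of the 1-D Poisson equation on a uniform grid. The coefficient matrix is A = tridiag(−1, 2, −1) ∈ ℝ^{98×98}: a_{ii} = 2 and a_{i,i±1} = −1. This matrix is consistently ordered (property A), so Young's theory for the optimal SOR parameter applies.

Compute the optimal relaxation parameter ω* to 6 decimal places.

½·tridiag(1,0,1) at n=98: λ_k = cos(kπ/99); max |λ| at k=1 ⇒ ρ_J = cos(π/99) ≈ 0.999497.
1 − cos²(π/99) = sin²(π/99) ⇒ √(1−ρ_J²) = sin(π/99) = 0.0317279.
Then 2/(1+√(1−ρ_J²)) = 2/(1+0.0317279); ω* = 2/1.0317279 = 1.938496.
[ρ_SOR] ω* − 1 = 0.938496.

ω* = 1.938496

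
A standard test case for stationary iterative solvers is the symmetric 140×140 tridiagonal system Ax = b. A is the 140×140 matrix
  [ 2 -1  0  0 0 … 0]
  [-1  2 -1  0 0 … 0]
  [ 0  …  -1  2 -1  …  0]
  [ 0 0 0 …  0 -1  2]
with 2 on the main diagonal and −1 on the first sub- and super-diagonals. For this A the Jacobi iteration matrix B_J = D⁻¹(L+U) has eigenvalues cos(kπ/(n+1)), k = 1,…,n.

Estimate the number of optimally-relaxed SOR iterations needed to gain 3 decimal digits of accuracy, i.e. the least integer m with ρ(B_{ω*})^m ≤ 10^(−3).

m = 156

With n=140, ρ(Jacobi) = cos(π/141) = 0.9997518.
1 − cos²(π/141) = sin²(π/141) ⇒ √(1−ρ_J²) = sin(π/141) = 0.0222790.
So ω* = 2/1.0222790 = 1.9564131 (Young).
Hence ρ(B_{ω*}) = 1.9564131 − 1 = 0.9564131.
Need (0.9564131)^m ≤ 10^(−3): m ≥ 3·ln10/|ln 0.9564131| = 6.90776/0.0445653 = 155.003 ⇒ m = 156.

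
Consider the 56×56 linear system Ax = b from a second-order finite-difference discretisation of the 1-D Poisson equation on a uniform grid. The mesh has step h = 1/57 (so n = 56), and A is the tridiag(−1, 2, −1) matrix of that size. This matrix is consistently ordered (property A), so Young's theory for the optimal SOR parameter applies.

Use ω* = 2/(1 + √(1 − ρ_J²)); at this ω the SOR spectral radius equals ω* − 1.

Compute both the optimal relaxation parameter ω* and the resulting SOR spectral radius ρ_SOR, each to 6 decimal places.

ρ_J = max_k |cos(kπ/57)| = cos(π/57) = 0.998482
1 − cos²(π/57) = sin²(π/57) ⇒ √(1−ρ_J²) = sin(π/57) = 0.0550878.
Young: ω* = 2/(1+√(1−ρ_J²)) = 2/(1+0.0550878) = 2/1.0550878 = 1.895577.
At ω = 1.895577 every |λ(B_ω)| = ω−1, so ρ_SOR = 0.895577.

ω* = 1.895577, ρ_SOR = 0.895577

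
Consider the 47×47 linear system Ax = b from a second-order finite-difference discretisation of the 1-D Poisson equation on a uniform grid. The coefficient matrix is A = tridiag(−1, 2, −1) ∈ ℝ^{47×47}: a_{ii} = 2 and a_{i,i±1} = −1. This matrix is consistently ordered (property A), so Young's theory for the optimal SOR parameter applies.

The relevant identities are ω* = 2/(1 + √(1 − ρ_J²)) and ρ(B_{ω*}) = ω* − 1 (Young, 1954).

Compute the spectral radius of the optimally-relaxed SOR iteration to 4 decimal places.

ρ_SOR = 0.8772

[ρ_J] n=47: ρ(B_J) = cos(π/(n+1)) = cos(π/48) = 0.9979.
root = sin(π/48) = 0.06540  (since 1−cos² = sin²).
Then 2/(1+√(1−ρ_J²)) = 2/(1+0.06540); ω* = 2/1.06540 = 1.8772.
Hence ρ(B_{ω*}) = 1.8772 − 1 = 0.8772.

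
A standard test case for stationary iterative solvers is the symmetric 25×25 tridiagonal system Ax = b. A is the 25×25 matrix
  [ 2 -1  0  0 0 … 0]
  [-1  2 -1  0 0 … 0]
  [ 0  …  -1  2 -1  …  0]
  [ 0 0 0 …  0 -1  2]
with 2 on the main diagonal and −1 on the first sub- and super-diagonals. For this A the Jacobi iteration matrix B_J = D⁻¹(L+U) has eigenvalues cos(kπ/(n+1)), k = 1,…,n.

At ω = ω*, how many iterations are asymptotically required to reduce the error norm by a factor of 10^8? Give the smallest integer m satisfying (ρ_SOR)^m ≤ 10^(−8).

m = 77

½·tridiag(1,0,1) at n=25: λ_k = cos(kπ/26); max |λ| at k=1 ⇒ ρ_J = cos(π/26) ≈ 0.9927089.
√(1−ρ_J²) = |sin(π/26)| = 0.1205367
[ω*] 2 ÷ (1 + 0.1205367) = 2 ÷ 1.1205367 = 1.7848590.
and ρ(B_{ω*}) = 1.7848590 − 1 = 0.7848590.
(0.7848590)^m ≤ 10^{−8}  ⇒  m·ln(0.7848590) ≤ −8·ln10  ⇒  m ≥ 76.040  ⇒  m = 77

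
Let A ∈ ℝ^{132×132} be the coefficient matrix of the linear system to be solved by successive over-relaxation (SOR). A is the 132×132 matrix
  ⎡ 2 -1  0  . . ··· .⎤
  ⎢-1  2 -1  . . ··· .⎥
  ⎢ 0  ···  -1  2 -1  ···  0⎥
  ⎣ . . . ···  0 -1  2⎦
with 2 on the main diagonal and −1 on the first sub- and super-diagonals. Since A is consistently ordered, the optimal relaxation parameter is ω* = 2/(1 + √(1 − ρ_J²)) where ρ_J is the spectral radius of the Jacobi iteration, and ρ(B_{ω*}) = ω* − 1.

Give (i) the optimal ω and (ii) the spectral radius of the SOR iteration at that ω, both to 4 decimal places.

ω* = 1.9539, ρ_SOR = 0.9539

n=132: λ(B_J) = 1 − λ(A)/2 = cos(kπ/133); k=1 gives ρ_J = 0.9997.
√(1 − cos²(π/133)) = sin(π/133) ≈ 0.02362.
ω* = 2/(1+0.02362) = 1.9539
ρ_SOR = ω* − 1 = 1.9539 − 1 = 0.9539.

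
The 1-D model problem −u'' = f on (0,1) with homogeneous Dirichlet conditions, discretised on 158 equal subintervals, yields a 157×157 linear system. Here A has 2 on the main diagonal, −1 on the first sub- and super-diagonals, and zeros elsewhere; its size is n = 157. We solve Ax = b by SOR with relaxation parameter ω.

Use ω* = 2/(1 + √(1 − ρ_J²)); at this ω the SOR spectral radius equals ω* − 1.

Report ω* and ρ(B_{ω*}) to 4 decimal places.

½·tridiag(1,0,1) at n=157: λ_k = cos(kπ/158); max |λ| at k=1 ⇒ ρ_J = cos(π/158) ≈ 0.9998.
√(1−ρ_J²) simplifies to sin(π/158) = 0.01988.
Young: ω* = 2/(1+√(1−ρ_J²)) = 2/(1+0.01988) = 2/1.01988 = 1.9610.
ρ(B_{ω*}) = ω*−1 = 0.9610

ω* = 1.9610, ρ_SOR = 0.9610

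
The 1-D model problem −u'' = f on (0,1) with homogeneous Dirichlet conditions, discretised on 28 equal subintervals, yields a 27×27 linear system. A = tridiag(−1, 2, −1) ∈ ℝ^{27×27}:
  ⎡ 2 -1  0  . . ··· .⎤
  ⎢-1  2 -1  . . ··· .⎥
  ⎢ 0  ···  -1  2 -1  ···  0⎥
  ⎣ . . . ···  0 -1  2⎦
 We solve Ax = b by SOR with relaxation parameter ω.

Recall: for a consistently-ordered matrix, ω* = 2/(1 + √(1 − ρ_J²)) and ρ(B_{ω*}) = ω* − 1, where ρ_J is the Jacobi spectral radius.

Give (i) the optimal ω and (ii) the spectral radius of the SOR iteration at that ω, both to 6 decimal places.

With n=27, ρ(Jacobi) = cos(π/28) = 0.993712.
√(1−ρ_J²) simplifies to sin(π/28) = 0.1119645.
Then 2/(1+√(1−ρ_J²)) = 2/(1+0.1119645); ω* = 2/1.1119645 = 1.798619.
and ρ(B_{ω*}) = 1.798619 − 1 = 0.798619.

ω* = 1.798619, ρ_SOR = 0.798619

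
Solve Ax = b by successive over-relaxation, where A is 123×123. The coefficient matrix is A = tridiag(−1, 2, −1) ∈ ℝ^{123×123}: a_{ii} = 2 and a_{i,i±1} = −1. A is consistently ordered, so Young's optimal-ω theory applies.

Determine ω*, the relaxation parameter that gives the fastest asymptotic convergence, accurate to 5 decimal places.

ω* = 1.95059

[ρ_J] n=123: ρ(B_J) = cos(π/(n+1)) = cos(π/124) = 0.99968.
√(1−ρ_J²) = |sin(π/124)| = 0.025333
Then 2/(1+√(1−ρ_J²)) = 2/(1+0.025333); ω* = 2/1.025333 = 1.95059.
ρ_SOR = ω* − 1 ≈ 0.95059.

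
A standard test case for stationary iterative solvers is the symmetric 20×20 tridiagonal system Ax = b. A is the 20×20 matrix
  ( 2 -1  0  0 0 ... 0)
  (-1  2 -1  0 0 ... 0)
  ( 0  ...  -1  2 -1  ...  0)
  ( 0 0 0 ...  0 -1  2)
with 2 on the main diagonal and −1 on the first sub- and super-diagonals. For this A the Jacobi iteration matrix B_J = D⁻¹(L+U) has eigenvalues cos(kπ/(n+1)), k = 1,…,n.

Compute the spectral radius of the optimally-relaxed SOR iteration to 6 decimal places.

B_J for the 20×20 system has eigenvalues cos(kπ/21); ρ_J = cos(π/21) = 0.988831.
√(1−ρ_J²) simplifies to sin(π/21) = 0.1490423.
Then 2/(1+√(1−ρ_J²)) = 2/(1+0.1490423); ω* = 2/1.1490423 = 1.740580.
ρ_SOR = ω* − 1 ≈ 0.740580.

ρ_SOR = 0.740580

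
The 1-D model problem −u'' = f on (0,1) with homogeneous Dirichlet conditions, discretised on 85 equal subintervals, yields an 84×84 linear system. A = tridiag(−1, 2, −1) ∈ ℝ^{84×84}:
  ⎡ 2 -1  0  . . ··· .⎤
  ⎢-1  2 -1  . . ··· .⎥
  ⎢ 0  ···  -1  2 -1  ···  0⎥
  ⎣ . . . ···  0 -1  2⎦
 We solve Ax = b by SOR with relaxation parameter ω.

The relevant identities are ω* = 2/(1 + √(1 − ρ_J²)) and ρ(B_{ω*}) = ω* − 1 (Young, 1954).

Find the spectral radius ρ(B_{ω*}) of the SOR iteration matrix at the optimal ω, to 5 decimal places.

B_J for the 84×84 system has eigenvalues cos(kπ/85); ρ_J = cos(π/85) = 0.99932.
√(1−ρ_J²) simplifies to sin(π/85) = 0.036951.
ω* = 2/(1 + 0.036951) = 2/1.036951 = 1.92873.
ρ(B_{ω*}) = ω*−1 = 0.92873

ρ_SOR = 0.92873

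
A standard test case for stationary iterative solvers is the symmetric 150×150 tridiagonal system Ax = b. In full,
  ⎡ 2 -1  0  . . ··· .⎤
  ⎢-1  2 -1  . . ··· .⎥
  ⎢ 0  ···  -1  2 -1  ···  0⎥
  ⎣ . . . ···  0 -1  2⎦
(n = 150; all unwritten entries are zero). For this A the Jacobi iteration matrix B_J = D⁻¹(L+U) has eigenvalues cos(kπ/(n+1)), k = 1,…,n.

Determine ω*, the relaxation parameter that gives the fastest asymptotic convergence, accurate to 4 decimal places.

spectrum of D⁻¹(L+U) = {cos(kπ/151) : 1≤k≤150}; ρ_J = cos(π/151) = 0.9998.
1 − cos²(π/151) = sin²(π/151) ⇒ √(1−ρ_J²) = sin(π/151) = 0.02080.
ω* = 2 / (1 + 0.02080) = 2 / 1.02080 ≈ 1.9592.
ρ_SOR = ω* − 1 ≈ 0.9592.

ω* = 1.9592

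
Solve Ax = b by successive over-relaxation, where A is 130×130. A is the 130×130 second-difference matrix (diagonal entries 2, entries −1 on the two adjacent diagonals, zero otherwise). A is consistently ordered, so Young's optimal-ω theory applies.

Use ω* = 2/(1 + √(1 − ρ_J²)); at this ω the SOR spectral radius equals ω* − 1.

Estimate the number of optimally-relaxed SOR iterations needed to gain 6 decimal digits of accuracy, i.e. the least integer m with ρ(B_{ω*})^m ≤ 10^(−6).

With n=130, ρ(Jacobi) = cos(π/131) = 0.9997125.
√(1−ρ_J²) = |sin(π/131)| = 0.0239793
[ω*] 2 ÷ (1 + 0.0239793) = 2 ÷ 1.0239793 = 1.9531645.
ρ(B_{ω*}) = ω*−1 = 0.9531645
Need (0.9531645)^m ≤ 10^(−6): m ≥ 6·ln10/|ln 0.9531645| = 13.8155/0.0479678 = 288.016 ⇒ m = 289.

m = 289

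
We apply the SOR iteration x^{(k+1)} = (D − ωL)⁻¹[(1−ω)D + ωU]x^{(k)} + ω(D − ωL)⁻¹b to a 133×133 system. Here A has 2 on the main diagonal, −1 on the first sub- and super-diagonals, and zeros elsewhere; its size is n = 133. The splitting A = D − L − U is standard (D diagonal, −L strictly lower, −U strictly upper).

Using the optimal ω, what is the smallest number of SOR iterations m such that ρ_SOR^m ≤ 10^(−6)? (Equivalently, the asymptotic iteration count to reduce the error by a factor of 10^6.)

m = 295

With n=133, ρ(Jacobi) = cos(π/134) = 0.9997252.
1 − cos²(π/134) = sin²(π/134) ⇒ √(1−ρ_J²) = sin(π/134) = 0.0234426.
ω* = 2 / (1 + 0.0234426) = 2 / 1.0234426 ≈ 1.9541887.
ρ_SOR = ω* − 1 ≈ 0.9541887.
(0.9541887)^m ≤ 10^{−6}  ⇒  m·ln(0.9541887) ≤ −6·ln10  ⇒  m ≥ 294.613  ⇒  m = 295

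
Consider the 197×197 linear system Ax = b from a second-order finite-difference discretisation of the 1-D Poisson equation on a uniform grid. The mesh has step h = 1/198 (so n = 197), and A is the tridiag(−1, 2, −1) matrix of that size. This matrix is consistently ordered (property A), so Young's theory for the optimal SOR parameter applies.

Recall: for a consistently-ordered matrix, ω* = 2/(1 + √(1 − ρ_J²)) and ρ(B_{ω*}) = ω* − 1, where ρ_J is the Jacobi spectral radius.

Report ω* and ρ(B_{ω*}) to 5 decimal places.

ω* = 1.96876, ρ_SOR = 0.96876

ρ_J = max_k |cos(kπ/198)| = cos(π/198) = 0.99987
1 − cos²(π/198) = sin²(π/198) ⇒ √(1−ρ_J²) = sin(π/198) = 0.015866.
So ω* = 2/1.015866 = 1.96876 (Young).
ρ_SOR = ω* − 1 = 1.96876 − 1 = 0.96876.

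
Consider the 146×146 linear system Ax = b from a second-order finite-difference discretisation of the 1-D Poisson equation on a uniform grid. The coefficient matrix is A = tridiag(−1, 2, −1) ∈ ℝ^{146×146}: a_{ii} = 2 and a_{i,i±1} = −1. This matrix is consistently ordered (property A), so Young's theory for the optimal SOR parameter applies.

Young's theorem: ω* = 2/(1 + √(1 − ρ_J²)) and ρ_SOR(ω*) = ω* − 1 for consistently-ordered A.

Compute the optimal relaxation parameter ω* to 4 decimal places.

½·tridiag(1,0,1) at n=146: λ_k = cos(kπ/147); max |λ| at k=1 ⇒ ρ_J = cos(π/147) ≈ 0.9998.
root = sin(π/147) = 0.02137  (since 1−cos² = sin²).
Then 2/(1+√(1−ρ_J²)) = 2/(1+0.02137); ω* = 2/1.02137 = 1.9582.
ρ(B_{ω*}) = ω*−1 = 0.9582

ω* = 1.9582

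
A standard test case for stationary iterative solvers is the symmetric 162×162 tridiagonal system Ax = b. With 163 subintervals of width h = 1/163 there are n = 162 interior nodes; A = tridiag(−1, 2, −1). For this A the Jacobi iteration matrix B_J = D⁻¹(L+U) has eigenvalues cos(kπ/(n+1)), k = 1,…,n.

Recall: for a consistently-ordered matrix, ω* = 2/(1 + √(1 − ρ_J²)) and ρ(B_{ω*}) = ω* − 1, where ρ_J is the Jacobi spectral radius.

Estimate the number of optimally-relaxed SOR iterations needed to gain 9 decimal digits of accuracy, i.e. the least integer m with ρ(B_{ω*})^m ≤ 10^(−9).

m = 538

B_J for the 162×162 system has eigenvalues cos(kπ/163); ρ_J = cos(π/163) = 0.9998143.
√(1 − cos²(π/163)) = sin(π/163) ≈ 0.0192724.
ω* = 2/(1+0.0192724) = 1.9621840
ρ_SOR = ω* − 1 = 1.9621840 − 1 = 0.9621840.
m ≥ 9·ln10 / (−ln 0.9621840) = 537.575; smallest integer m = 538.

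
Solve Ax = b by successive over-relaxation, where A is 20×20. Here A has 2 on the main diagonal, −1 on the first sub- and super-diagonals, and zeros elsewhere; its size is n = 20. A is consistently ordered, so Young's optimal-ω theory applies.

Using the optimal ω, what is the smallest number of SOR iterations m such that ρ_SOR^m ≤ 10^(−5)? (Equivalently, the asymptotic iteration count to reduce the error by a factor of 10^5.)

m = 39

ρ_J = max_k |cos(kπ/21)| = cos(π/21) = 0.9888308
√(1−ρ_J²) simplifies to sin(π/21) = 0.1490423.
Then 2/(1+√(1−ρ_J²)) = 2/(1+0.1490423); ω* = 2/1.1490423 = 1.7405800.
At ω = 1.7405800 every |λ(B_ω)| = ω−1, so ρ_SOR = 0.7405800.
ρ_SOR^m ≤ 10^(−5) ⇔ m ≥ 5·ln10/(−ln 0.7405800) = 11.5129/0.300322 = 38.335; m = ⌈38.335⌉ = 39.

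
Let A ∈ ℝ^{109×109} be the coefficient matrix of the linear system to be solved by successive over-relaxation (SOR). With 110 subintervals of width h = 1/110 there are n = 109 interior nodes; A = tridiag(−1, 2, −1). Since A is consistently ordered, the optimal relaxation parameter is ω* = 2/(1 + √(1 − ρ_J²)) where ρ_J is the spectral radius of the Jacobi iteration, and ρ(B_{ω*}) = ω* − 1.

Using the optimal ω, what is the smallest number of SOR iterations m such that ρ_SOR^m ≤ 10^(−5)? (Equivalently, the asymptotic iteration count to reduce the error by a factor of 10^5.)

m = 202

½·tridiag(1,0,1) at n=109: λ_k = cos(kπ/110); max |λ| at k=1 ⇒ ρ_J = cos(π/110) ≈ 0.9995922.
√(1 − cos²(π/110)) = sin(π/110) ≈ 0.0285561.
Then 2/(1+√(1−ρ_J²)) = 2/(1+0.0285561); ω* = 2/1.0285561 = 1.9444734.
and ρ(B_{ω*}) = 1.9444734 − 1 = 0.9444734.
Need (0.9444734)^m ≤ 10^(−5): m ≥ 5·ln10/|ln 0.9444734| = 11.5129/0.0571278 = 201.529 ⇒ m = 202.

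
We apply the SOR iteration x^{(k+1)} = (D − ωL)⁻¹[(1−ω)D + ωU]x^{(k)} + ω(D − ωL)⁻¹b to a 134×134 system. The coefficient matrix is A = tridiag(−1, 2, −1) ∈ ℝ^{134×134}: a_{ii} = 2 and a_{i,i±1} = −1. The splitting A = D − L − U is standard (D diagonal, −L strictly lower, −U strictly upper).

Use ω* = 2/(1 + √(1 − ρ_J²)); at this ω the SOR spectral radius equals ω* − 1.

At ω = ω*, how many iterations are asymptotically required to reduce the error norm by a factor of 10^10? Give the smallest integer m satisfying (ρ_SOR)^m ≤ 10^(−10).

[ρ_J] n=134: ρ(B_J) = cos(π/(n+1)) = cos(π/135) = 0.9997292.
√(1−ρ_J²) = |sin(π/135)| = 0.0232690
Then 2/(1+√(1−ρ_J²)) = 2/(1+0.0232690); ω* = 2/1.0232690 = 1.9545203.
Hence ρ(B_{ω*}) = 1.9545203 − 1 = 0.9545203.
m ≥ 10·ln10 / (−ln 0.9545203) = 494.687; smallest integer m = 495.

m = 495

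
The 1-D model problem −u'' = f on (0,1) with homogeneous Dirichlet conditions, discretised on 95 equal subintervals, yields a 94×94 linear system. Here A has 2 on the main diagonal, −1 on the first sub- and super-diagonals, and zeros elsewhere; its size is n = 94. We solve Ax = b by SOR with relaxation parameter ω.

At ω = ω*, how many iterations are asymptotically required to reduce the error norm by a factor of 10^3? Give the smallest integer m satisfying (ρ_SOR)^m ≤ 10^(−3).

m = 105

B_J for the 94×94 system has eigenvalues cos(kπ/95); ρ_J = cos(π/95) = 0.9994533.
√(1−ρ_J²) = |sin(π/95)| = 0.0330634
So ω* = 2/1.0330634 = 1.9359896 (Young).
ρ_SOR = ω* − 1 = 1.9359896 − 1 = 0.9359896.
(0.9359896)^m ≤ 10^{−3}  ⇒  m·ln(0.9359896) ≤ −3·ln10  ⇒  m ≥ 104.424  ⇒  m = 105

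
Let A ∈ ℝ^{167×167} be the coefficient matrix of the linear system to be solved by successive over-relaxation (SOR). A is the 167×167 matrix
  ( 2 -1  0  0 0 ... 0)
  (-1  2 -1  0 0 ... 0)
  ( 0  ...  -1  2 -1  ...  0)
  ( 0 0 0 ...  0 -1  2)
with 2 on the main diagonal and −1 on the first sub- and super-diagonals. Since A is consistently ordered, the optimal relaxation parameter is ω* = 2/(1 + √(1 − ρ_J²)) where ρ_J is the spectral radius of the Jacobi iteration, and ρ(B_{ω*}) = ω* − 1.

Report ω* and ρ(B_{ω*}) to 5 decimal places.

ω* = 1.96329, ρ_SOR = 0.96329

B_J for the 167×167 system has eigenvalues cos(kπ/168); ρ_J = cos(π/168) = 0.99983.
1 − cos²(π/168) = sin²(π/168) ⇒ √(1−ρ_J²) = sin(π/168) = 0.018699.
ω* = 2/(1 + 0.018699) = 2/1.018699 = 1.96329.
ρ_SOR = ω* − 1 ≈ 0.96329.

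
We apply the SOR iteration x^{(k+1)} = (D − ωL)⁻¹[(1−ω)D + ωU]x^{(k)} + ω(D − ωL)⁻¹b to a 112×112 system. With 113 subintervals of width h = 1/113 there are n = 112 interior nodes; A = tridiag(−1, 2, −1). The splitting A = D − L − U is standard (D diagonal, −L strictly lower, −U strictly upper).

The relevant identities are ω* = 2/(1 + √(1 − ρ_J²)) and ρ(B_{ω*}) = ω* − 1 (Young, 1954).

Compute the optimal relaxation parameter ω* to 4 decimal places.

ω* = 1.9459

ρ_J = max_k |cos(kπ/113)| = cos(π/113) = 0.9996
1 − cos²(π/113) = sin²(π/113) ⇒ √(1−ρ_J²) = sin(π/113) = 0.02780.
ω* = 2/(1 + 0.02780) = 2/1.02780 = 1.9459.
and ρ(B_{ω*}) = 1.9459 − 1 = 0.9459.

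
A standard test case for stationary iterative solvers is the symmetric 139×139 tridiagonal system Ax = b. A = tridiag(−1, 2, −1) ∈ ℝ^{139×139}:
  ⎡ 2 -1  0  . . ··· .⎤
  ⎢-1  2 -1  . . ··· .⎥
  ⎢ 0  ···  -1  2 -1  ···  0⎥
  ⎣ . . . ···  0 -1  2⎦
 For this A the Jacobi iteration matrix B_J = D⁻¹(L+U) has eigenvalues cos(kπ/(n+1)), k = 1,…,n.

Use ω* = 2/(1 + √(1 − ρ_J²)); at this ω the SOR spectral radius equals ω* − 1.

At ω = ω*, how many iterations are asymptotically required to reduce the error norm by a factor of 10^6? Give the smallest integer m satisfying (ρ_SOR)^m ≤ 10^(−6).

m = 308

With n=139, ρ(Jacobi) = cos(π/140) = 0.9997482.
√(1−ρ_J²) simplifies to sin(π/140) = 0.0224381.
[ω*] 2 ÷ (1 + 0.0224381) = 2 ÷ 1.0224381 = 1.9561086.
and ρ(B_{ω*}) = 1.9561086 − 1 = 0.9561086.
Need (0.9561086)^m ≤ 10^(−6): m ≥ 6·ln10/|ln 0.9561086| = 13.8155/0.0448838 = 307.806 ⇒ m = 308.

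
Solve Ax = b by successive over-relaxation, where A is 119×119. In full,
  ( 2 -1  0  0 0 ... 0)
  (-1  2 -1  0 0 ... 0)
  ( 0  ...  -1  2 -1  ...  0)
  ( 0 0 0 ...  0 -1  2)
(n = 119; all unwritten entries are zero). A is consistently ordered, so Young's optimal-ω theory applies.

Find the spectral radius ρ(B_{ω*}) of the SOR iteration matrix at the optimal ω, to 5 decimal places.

ρ_SOR = 0.94898

With n=119, ρ(Jacobi) = cos(π/120) = 0.99966.
1 − cos²(π/120) = sin²(π/120) ⇒ √(1−ρ_J²) = sin(π/120) = 0.026177.
ω* = 2/(1 + 0.026177) = 2/1.026177 = 1.94898.
[ρ_SOR] ω* − 1 = 0.94898.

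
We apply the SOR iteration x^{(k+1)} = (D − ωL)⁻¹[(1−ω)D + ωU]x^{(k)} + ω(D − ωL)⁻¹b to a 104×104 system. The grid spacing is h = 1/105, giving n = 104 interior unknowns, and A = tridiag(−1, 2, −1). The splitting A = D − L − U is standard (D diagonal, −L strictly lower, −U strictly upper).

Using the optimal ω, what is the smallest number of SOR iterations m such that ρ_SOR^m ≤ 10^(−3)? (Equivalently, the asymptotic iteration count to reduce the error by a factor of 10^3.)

m = 116

[ρ_J] n=104: ρ(B_J) = cos(π/(n+1)) = cos(π/105) = 0.9995524.
root = sin(π/105) = 0.0299155  (since 1−cos² = sin²).
Young: ω* = 2/(1+√(1−ρ_J²)) = 2/(1+0.0299155) = 2/1.0299155 = 1.9419069.
ρ_SOR = ω* − 1 ≈ 0.9419069.
ρ_SOR^m ≤ 10^(−3) ⇔ m ≥ 3·ln10/(−ln 0.9419069) = 6.90776/0.0598488 = 115.420; m = ⌈115.420⌉ = 116.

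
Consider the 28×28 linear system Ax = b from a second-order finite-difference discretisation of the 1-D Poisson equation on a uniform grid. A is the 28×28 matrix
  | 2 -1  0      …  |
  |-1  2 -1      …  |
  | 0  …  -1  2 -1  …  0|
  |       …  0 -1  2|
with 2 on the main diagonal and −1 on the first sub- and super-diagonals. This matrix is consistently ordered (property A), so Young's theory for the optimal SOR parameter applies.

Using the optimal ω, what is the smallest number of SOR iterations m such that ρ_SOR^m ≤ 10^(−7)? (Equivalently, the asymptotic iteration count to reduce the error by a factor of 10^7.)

ρ_J = max_k |cos(kπ/29)| = cos(π/29) = 0.9941380
1 − cos²(π/29) = sin²(π/29) ⇒ √(1−ρ_J²) = sin(π/29) = 0.1081190.
ω* = 2/(1 + 0.1081190) = 2/1.1081190 = 1.8048603.
ρ_SOR = ω* − 1 ≈ 0.8048603.
(0.8048603)^m ≤ 10^{−7}  ⇒  m·ln(0.8048603) ≤ −7·ln10  ⇒  m ≥ 74.247  ⇒  m = 75

m = 75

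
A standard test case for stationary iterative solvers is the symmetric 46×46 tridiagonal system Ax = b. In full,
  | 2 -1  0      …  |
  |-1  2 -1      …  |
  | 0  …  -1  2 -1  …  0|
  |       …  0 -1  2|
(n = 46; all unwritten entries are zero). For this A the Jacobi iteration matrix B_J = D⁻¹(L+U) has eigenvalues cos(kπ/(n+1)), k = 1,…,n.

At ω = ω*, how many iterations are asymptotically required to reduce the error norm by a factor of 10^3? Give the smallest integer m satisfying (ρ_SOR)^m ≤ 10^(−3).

m = 52

spectrum of D⁻¹(L+U) = {cos(kπ/47) : 1≤k≤46}; ρ_J = cos(π/47) = 0.9977669.
√(1−ρ_J²) simplifies to sin(π/47) = 0.0667926.
ω* = 2 / (1 + 0.0667926) = 2 / 1.0667926 ≈ 1.8747787.
[ρ_SOR] ω* − 1 = 0.8747787.
(0.8747787)^m ≤ 10^{−3}  ⇒  m·ln(0.8747787) ≤ −3·ln10  ⇒  m ≥ 51.634  ⇒  m = 52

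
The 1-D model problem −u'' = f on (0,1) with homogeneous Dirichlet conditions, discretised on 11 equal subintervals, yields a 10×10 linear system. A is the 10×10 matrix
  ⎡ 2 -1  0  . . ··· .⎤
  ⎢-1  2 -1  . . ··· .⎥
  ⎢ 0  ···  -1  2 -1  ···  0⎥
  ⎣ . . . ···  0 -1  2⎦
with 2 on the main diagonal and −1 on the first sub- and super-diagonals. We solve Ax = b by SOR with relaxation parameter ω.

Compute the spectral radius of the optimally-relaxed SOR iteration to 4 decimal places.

B_J for the 10×10 system has eigenvalues cos(kπ/11); ρ_J = cos(π/11) = 0.9595.
1 − cos²(π/11) = sin²(π/11) ⇒ √(1−ρ_J²) = sin(π/11) = 0.28173.
Young: ω* = 2/(1+√(1−ρ_J²)) = 2/(1+0.28173) = 2/1.28173 = 1.5604.
ρ_SOR = ω* − 1 ≈ 0.5604.

ρ_SOR = 0.5604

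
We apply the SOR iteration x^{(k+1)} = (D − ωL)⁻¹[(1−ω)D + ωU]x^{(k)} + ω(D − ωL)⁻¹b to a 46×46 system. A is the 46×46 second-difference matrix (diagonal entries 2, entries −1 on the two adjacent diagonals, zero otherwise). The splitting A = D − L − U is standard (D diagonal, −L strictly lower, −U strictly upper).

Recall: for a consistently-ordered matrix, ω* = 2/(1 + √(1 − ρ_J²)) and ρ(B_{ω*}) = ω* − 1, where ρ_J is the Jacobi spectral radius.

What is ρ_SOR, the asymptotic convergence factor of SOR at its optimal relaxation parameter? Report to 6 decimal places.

ρ_SOR = 0.874779

[ρ_J] n=46: ρ(B_J) = cos(π/(n+1)) = cos(π/47) = 0.997767.
root = sin(π/47) = 0.0667926  (since 1−cos² = sin²).
ω* = 2/(1 + 0.0667926) = 2/1.0667926 = 1.874779.
ρ_SOR = ω* − 1 ≈ 0.874779.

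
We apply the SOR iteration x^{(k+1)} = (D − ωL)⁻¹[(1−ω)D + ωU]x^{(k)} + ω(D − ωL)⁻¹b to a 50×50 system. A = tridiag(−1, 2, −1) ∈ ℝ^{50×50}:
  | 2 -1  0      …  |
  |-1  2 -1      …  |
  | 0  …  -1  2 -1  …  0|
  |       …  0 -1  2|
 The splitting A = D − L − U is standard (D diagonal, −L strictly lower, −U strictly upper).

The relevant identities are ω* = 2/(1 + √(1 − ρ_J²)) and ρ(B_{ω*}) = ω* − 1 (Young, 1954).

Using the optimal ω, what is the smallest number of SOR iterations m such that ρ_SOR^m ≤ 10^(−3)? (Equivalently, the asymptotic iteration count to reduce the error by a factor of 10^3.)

m = 57

B_J for the 50×50 system has eigenvalues cos(kπ/51); ρ_J = cos(π/51) = 0.9981033.
√(1−ρ_J²) simplifies to sin(π/51) = 0.0615609.
So ω* = 2/1.0615609 = 1.8840181 (Young).
ρ_SOR = ω* − 1 = 1.8840181 − 1 = 0.8840181.
ρ_SOR^m ≤ 10^(−3) ⇔ m ≥ 3·ln10/(−ln 0.8840181) = 6.90776/0.123278 = 56.034; m = ⌈56.034⌉ = 57.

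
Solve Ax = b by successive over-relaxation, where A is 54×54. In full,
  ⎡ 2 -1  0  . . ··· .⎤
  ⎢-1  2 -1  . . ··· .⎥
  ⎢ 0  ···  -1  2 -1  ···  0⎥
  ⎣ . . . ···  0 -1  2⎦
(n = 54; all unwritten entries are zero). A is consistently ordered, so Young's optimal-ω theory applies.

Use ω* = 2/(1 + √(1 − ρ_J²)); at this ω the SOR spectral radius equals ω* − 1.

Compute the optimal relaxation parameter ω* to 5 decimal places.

ω* = 1.89199

spectrum of D⁻¹(L+U) = {cos(kπ/55) : 1≤k≤54}; ρ_J = cos(π/55) = 0.99837.
root = sin(π/55) = 0.057089  (since 1−cos² = sin²).
ω* = 2 / (1 + 0.057089) = 2 / 1.057089 ≈ 1.89199.
At ω = 1.89199 every |λ(B_ω)| = ω−1, so ρ_SOR = 0.89199.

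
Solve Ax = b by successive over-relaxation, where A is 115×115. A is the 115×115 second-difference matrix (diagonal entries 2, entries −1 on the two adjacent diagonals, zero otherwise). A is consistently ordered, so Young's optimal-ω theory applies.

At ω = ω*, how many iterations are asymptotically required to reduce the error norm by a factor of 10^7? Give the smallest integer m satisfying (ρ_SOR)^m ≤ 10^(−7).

m = 298

n=115: λ(B_J) = 1 − λ(A)/2 = cos(kπ/116); k=1 gives ρ_J = 0.9996333.
root = sin(π/116) = 0.0270794  (since 1−cos² = sin²).
ω* = 2 / (1 + 0.0270794) = 2 / 1.0270794 ≈ 1.9472691.
ρ_SOR = ω* − 1 = 1.9472691 − 1 = 0.9472691.
m ≥ 7·ln10 / (−ln 0.9472691) = 297.535; smallest integer m = 298.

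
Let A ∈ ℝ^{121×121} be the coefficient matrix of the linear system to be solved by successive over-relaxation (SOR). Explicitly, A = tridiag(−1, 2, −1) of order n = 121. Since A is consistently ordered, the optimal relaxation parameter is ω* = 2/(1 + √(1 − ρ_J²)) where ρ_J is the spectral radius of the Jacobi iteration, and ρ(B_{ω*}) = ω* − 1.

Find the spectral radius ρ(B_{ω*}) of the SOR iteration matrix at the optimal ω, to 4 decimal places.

ρ_SOR = 0.9498

With n=121, ρ(Jacobi) = cos(π/122) = 0.9997.
root = sin(π/122) = 0.02575  (since 1−cos² = sin²).
Young: ω* = 2/(1+√(1−ρ_J²)) = 2/(1+0.02575) = 2/1.02575 = 1.9498.
and ρ(B_{ω*}) = 1.9498 − 1 = 0.9498.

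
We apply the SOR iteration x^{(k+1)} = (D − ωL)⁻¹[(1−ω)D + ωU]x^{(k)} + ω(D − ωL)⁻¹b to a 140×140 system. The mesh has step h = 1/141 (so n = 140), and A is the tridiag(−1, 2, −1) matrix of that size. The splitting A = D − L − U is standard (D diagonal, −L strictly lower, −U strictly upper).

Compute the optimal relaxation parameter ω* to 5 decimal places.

ω* = 1.95641

n=140: λ(B_J) = 1 − λ(A)/2 = cos(kπ/141); k=1 gives ρ_J = 0.99975.
root = sin(π/141) = 0.022279  (since 1−cos² = sin²).
ω* = 2 / (1 + 0.022279) = 2 / 1.022279 ≈ 1.95641.
ρ(B_{ω*}) = ω*−1 = 0.95641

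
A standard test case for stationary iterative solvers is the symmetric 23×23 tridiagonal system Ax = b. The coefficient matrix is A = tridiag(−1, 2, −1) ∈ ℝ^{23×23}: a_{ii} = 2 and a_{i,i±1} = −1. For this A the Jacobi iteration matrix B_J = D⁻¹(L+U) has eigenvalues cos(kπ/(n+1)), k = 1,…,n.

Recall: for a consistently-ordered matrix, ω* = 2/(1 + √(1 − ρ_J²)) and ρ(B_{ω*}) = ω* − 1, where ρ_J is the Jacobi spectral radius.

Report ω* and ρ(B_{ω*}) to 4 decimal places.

ω* = 1.7691, ρ_SOR = 0.7691

B_J for the 23×23 system has eigenvalues cos(kπ/24); ρ_J = cos(π/24) = 0.9914.
√(1 − cos²(π/24)) = sin(π/24) ≈ 0.13053.
Then 2/(1+√(1−ρ_J²)) = 2/(1+0.13053); ω* = 2/1.13053 = 1.7691.
ρ_SOR = ω* − 1 ≈ 0.7691.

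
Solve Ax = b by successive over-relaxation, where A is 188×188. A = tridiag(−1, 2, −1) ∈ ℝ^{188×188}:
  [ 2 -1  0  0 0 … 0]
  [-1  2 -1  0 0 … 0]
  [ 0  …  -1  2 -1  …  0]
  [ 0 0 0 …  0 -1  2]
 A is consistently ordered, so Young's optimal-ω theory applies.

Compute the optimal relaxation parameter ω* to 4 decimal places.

½·tridiag(1,0,1) at n=188: λ_k = cos(kπ/189); max |λ| at k=1 ⇒ ρ_J = cos(π/189) ≈ 0.9999.
√(1−ρ_J²) simplifies to sin(π/189) = 0.01662.
ω* = 2/(1 + 0.01662) = 2/1.01662 = 1.9673.
Hence ρ(B_{ω*}) = 1.9673 − 1 = 0.9673.

ω* = 1.9673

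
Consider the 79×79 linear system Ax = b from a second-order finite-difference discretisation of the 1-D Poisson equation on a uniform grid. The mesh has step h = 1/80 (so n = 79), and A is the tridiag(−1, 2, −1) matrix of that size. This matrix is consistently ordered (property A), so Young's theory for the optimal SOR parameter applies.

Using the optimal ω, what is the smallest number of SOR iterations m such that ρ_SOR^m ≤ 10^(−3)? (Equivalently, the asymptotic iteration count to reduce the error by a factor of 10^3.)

With n=79, ρ(Jacobi) = cos(π/80) = 0.9992290.
1 − cos²(π/80) = sin²(π/80) ⇒ √(1−ρ_J²) = sin(π/80) = 0.0392598.
ω* = 2/(1+0.0392598) = 1.9244466
ρ_SOR = ω* − 1 = 1.9244466 − 1 = 0.9244466.
Need (0.9244466)^m ≤ 10^(−3): m ≥ 3·ln10/|ln 0.9244466| = 6.90776/0.07856 = 87.930 ⇒ m = 88.

m = 88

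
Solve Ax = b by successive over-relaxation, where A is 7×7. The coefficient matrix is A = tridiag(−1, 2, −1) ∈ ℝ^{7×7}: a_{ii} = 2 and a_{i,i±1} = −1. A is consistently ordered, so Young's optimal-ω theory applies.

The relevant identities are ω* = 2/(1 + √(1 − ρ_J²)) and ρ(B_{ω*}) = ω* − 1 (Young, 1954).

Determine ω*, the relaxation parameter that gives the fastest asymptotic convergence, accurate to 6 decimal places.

ω* = 1.446463

spectrum of D⁻¹(L+U) = {cos(kπ/8) : 1≤k≤7}; ρ_J = cos(π/8) = 0.923880.
√(1−ρ_J²) simplifies to sin(π/8) = 0.3826834.
Then 2/(1+√(1−ρ_J²)) = 2/(1+0.3826834); ω* = 2/1.3826834 = 1.446463.
ρ(B_{ω*}) = ω*−1 = 0.446463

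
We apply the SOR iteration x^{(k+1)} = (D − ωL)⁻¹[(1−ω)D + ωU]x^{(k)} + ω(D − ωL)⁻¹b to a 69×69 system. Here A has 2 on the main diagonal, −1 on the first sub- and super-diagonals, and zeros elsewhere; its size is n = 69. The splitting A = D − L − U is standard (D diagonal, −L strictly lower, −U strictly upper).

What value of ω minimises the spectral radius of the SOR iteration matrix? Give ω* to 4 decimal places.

ρ_J = max_k |cos(kπ/70)| = cos(π/70) = 0.9990
√(1−ρ_J²) = |sin(π/70)| = 0.04486
[ω*] 2 ÷ (1 + 0.04486) = 2 ÷ 1.04486 = 1.9141.
ρ(B_{ω*}) = ω*−1 = 0.9141

ω* = 1.9141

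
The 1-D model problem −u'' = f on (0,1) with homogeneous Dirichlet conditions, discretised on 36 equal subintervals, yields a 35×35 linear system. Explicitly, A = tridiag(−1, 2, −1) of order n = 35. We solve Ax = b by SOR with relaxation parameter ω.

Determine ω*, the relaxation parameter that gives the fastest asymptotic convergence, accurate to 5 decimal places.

ω* = 1.83966

n=35: λ(B_J) = 1 − λ(A)/2 = cos(kπ/36); k=1 gives ρ_J = 0.99619.
√(1−ρ_J²) simplifies to sin(π/36) = 0.087156.
[ω*] 2 ÷ (1 + 0.087156) = 2 ÷ 1.087156 = 1.83966.
[ρ_SOR] ω* − 1 = 0.83966.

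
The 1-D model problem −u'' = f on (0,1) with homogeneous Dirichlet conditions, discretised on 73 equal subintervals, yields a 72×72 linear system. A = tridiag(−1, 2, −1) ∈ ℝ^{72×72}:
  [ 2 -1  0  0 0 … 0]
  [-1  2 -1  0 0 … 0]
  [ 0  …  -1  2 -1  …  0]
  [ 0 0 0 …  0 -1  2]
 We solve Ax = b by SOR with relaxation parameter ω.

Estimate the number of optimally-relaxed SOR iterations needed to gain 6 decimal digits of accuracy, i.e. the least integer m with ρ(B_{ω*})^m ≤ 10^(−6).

B_J for the 72×72 system has eigenvalues cos(kπ/73); ρ_J = cos(π/73) = 0.9990741.
1 − cos²(π/73) = sin²(π/73) ⇒ √(1−ρ_J²) = sin(π/73) = 0.0430222.
So ω* = 2/1.0430222 = 1.9175047 (Young).
[ρ_SOR] ω* − 1 = 0.9175047.
6·ln10 = 13.8155; −ln(0.9175047) = 0.0860976; m = ⌈13.8155/0.0860976⌉ = ⌈160.463⌉ = 161.

m = 161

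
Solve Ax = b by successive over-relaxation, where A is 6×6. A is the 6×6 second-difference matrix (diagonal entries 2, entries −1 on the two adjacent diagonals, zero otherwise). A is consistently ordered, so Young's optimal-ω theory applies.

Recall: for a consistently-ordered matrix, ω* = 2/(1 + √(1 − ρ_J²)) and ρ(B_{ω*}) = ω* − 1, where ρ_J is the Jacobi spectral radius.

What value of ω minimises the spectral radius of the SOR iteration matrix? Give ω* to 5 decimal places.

ρ_J = max_k |cos(kπ/7)| = cos(π/7) = 0.90097
√(1−ρ_J²) = |sin(π/7)| = 0.433884
ω* = 2 / (1 + 0.433884) = 2 / 1.433884 ≈ 1.39481.
[ρ_SOR] ω* − 1 = 0.39481.

ω* = 1.39481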